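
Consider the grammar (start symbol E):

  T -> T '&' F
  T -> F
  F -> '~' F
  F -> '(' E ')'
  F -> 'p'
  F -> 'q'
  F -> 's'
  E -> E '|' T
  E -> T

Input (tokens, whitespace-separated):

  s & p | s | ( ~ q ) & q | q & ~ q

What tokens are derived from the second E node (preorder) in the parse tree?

s & p | s | ( ~ q ) & q

[E [E [E [E [T [T [F s]] & [F p]]] | [T [F s]]] | [T [T [F ( [E [T [F ~ [F q]]]] )]] & [F q]]] | [T [T [F q]] & [F ~ [F q]]]]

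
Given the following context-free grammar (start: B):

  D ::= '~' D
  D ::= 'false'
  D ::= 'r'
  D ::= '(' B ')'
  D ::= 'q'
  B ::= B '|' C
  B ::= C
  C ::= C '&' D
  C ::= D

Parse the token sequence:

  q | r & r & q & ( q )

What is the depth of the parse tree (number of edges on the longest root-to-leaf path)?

6

[B [B [C [D q]]] | [C [C [C [C [D r]] & [D r]] & [D q]] & [D ( [B [C [D q]]] )]]]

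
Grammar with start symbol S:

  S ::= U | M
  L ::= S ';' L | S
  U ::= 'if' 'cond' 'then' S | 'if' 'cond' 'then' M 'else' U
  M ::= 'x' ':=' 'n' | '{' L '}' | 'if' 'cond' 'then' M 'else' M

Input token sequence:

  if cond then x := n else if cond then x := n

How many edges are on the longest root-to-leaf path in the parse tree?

[S [U if cond then [M x := n] else [U if cond then [S [M x := n]]]]]

5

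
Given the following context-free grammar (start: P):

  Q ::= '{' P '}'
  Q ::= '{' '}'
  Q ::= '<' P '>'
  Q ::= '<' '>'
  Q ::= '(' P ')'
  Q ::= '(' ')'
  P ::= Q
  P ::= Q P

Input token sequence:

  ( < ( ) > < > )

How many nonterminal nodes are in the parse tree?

8

[P [Q ( [P [Q < [P [Q ( )]] >] [P [Q < >]]] )]]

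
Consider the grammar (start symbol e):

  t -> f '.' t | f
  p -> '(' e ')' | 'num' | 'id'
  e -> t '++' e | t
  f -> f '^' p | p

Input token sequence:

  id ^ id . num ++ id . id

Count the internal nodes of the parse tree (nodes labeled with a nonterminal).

[e [t [f [f [p id]] ^ [p id]] . [t [f [p num]]]] ++ [e [t [f [p id]] . [t [f [p id]]]]]]

16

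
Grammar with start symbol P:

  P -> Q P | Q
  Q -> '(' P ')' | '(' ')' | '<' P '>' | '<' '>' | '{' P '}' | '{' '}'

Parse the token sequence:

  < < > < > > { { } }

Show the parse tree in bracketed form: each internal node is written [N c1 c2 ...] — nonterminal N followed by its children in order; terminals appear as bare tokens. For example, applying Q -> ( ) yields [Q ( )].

[P [Q < [P [Q < >] [P [Q < >]]] >] [P [Q { [P [Q { }]] }]]]

P
Q P
< P > P
< Q P > P
< < > P > P
< < > Q > P
< < > < > > P
< < > < > > Q
< < > < > > { P }
< < > < > > { Q }
< < > < > > { { } }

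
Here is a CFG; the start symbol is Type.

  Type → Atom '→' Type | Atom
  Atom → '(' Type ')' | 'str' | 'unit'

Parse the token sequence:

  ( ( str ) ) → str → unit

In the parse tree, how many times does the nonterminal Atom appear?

[Type [Atom ( [Type [Atom ( [Type [Atom str]] )]] )] → [Type [Atom str] → [Type [Atom unit]]]]

5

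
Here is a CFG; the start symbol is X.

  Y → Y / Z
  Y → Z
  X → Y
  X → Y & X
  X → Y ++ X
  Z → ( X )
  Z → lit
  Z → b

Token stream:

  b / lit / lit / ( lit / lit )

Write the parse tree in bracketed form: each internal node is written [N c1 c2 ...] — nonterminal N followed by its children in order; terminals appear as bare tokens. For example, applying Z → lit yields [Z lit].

X
Y
Y / Z
Y / Z / Z
Y / Z / Z / Z
Z / Z / Z / Z
b / Z / Z / Z
b / lit / Z / Z
b / lit / lit / Z
b / lit / lit / ( X )
b / lit / lit / ( Y )
b / lit / lit / ( Y / Z )
b / lit / lit / ( Z / Z )
b / lit / lit / ( lit / Z )
b / lit / lit / ( lit / lit )

[X [Y [Y [Y [Y [Z b]] / [Z lit]] / [Z lit]] / [Z ( [X [Y [Y [Z lit]] / [Z lit]]] )]]]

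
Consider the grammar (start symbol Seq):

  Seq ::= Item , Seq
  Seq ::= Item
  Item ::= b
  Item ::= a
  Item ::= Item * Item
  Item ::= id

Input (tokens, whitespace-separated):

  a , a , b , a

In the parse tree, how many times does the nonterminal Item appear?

[Seq [Item a] , [Seq [Item a] , [Seq [Item b] , [Seq [Item a]]]]]

4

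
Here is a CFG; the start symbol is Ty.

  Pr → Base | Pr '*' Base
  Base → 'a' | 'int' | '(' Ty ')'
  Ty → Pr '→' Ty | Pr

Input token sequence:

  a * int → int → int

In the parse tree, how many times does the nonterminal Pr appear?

[Ty [Pr [Pr [Base a]] * [Base int]] → [Ty [Pr [Base int]] → [Ty [Pr [Base int]]]]]

4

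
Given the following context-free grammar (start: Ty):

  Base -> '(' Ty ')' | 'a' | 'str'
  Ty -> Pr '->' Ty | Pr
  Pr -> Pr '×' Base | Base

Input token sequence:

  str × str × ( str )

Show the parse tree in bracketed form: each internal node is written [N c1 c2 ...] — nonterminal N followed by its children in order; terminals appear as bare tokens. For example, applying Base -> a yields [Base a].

Ty
Pr
Pr × Base
Pr × Base × Base
Base × Base × Base
str × Base × Base
str × str × Base
str × str × ( Ty )
str × str × ( Pr )
str × str × ( Base )
str × str × ( str )

[Ty [Pr [Pr [Pr [Base str]] × [Base str]] × [Base ( [Ty [Pr [Base str]]] )]]]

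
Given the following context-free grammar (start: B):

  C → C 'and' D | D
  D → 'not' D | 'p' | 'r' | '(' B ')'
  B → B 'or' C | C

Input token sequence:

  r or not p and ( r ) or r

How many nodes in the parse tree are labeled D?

[B [B [B [C [D r]]] or [C [C [D not [D p]]] and [D ( [B [C [D r]]] )]]] or [C [D r]]]

6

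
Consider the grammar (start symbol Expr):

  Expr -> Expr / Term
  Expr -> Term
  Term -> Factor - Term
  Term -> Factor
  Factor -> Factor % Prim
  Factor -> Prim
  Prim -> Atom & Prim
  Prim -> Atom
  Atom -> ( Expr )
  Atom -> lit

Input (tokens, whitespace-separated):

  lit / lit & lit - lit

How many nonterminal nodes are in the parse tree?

16

[Expr [Expr [Term [Factor [Prim [Atom lit]]]]] / [Term [Factor [Prim [Atom lit] & [Prim [Atom lit]]]] - [Term [Factor [Prim [Atom lit]]]]]]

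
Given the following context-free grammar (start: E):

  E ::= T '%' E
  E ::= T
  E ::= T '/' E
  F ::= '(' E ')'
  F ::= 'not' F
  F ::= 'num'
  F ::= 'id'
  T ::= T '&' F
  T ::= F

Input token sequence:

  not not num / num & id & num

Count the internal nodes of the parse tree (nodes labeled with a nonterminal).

12

[E [T [F not [F not [F num]]]] / [E [T [T [T [F num]] & [F id]] & [F num]]]]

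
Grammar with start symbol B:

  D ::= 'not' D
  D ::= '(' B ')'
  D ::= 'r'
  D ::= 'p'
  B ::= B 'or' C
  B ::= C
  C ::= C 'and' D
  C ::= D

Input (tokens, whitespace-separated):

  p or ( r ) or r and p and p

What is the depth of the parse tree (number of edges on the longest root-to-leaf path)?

7

[B [B [B [C [D p]]] or [C [D ( [B [C [D r]]] )]]] or [C [C [C [D r]] and [D p]] and [D p]]]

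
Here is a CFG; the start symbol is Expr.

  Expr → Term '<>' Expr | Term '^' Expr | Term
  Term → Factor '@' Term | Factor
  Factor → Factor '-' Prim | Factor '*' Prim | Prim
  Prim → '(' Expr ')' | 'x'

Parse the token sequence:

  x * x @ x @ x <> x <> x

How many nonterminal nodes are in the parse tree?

[Expr [Term [Factor [Factor [Prim x]] * [Prim x]] @ [Term [Factor [Prim x]] @ [Term [Factor [Prim x]]]]] <> [Expr [Term [Factor [Prim x]]] <> [Expr [Term [Factor [Prim x]]]]]]

20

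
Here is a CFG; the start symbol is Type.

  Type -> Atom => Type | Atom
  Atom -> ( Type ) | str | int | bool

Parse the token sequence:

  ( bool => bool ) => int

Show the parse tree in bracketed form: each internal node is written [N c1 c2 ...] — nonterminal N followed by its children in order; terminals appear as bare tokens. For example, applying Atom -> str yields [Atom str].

Type
Atom => Type
( Type ) => Type
( Atom => Type ) => Type
( bool => Type ) => Type
( bool => Atom ) => Type
( bool => bool ) => Type
( bool => bool ) => Atom
( bool => bool ) => int

[Type [Atom ( [Type [Atom bool] => [Type [Atom bool]]] )] => [Type [Atom int]]]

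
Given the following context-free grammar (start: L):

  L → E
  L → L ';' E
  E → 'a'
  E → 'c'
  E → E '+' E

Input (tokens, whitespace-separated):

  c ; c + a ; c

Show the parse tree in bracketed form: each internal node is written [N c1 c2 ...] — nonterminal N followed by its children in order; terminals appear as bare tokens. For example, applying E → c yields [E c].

L
L ; E
L ; E ; E
E ; E ; E
c ; E ; E
c ; E + E ; E
c ; c + E ; E
c ; c + a ; E
c ; c + a ; c

[L [L [L [E c]] ; [E [E c] + [E a]]] ; [E c]]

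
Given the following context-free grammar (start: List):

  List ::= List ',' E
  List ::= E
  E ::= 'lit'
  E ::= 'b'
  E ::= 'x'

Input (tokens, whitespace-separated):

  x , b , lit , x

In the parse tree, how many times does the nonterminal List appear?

4

[List [List [List [List [E x]] , [E b]] , [E lit]] , [E x]]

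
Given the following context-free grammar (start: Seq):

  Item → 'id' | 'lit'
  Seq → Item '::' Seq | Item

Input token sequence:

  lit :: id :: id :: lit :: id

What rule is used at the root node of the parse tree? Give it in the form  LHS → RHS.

Seq → Item '::' Seq

[Seq [Item lit] :: [Seq [Item id] :: [Seq [Item id] :: [Seq [Item lit] :: [Seq [Item id]]]]]]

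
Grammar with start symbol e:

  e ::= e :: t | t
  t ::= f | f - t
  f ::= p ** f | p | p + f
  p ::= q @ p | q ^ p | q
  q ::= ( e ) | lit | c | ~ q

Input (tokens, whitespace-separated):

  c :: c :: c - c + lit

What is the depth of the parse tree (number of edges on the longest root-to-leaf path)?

7

[e [e [e [t [f [p [q c]]]]] :: [t [f [p [q c]]]]] :: [t [f [p [q c]]] - [t [f [p [q c]] + [f [p [q lit]]]]]]]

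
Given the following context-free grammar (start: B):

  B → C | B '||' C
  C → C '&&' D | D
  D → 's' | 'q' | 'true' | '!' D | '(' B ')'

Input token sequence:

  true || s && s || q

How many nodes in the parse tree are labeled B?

3

[B [B [B [C [D true]]] || [C [C [D s]] && [D s]]] || [C [D q]]]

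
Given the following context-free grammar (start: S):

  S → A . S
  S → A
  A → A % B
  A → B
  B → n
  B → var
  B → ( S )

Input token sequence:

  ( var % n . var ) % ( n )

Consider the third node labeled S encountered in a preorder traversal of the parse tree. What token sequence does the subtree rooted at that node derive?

[S [A [A [B ( [S [A [A [B var]] % [B n]] . [S [A [B var]]]] )]] % [B ( [S [A [B n]]] )]]]

var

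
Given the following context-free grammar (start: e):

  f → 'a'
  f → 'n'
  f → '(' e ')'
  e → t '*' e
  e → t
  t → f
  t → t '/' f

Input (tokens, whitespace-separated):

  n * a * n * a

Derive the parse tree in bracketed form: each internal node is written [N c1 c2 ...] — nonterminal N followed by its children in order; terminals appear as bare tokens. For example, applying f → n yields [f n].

[e [t [f n]] * [e [t [f a]] * [e [t [f n]] * [e [t [f a]]]]]]

e
t * e
f * e
n * e
n * t * e
n * f * e
n * a * e
n * a * t * e
n * a * f * e
n * a * n * e
n * a * n * t
n * a * n * f
n * a * n * a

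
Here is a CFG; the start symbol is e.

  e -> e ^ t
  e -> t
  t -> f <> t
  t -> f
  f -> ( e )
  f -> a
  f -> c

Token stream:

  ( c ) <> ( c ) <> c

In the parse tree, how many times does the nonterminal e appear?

3

[e [t [f ( [e [t [f c]]] )] <> [t [f ( [e [t [f c]]] )] <> [t [f c]]]]]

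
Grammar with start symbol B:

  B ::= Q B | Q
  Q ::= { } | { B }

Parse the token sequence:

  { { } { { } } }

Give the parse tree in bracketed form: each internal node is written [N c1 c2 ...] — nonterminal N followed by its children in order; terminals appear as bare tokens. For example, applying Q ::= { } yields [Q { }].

[B [Q { [B [Q { }] [B [Q { [B [Q { }]] }]]] }]]

B
Q
{ B }
{ Q B }
{ { } B }
{ { } Q }
{ { } { B } }
{ { } { Q } }
{ { } { { } } }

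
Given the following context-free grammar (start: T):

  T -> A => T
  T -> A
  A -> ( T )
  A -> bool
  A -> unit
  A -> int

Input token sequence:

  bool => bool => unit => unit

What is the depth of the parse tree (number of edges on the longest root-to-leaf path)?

[T [A bool] => [T [A bool] => [T [A unit] => [T [A unit]]]]]

5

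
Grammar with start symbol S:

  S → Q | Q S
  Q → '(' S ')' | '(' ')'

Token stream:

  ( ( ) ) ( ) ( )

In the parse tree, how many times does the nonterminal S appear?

4

[S [Q ( [S [Q ( )]] )] [S [Q ( )] [S [Q ( )]]]]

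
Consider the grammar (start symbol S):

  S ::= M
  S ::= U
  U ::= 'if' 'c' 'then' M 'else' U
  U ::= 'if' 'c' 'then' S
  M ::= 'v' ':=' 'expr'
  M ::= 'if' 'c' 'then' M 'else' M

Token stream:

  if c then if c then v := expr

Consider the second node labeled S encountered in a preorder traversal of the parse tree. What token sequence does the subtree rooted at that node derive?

if c then v := expr

[S [U if c then [S [U if c then [S [M v := expr]]]]]]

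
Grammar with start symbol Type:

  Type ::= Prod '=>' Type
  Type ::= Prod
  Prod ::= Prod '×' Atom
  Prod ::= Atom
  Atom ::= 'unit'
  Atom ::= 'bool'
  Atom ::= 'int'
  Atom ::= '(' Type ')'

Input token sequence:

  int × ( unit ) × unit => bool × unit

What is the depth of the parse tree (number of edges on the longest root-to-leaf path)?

7

[Type [Prod [Prod [Prod [Atom int]] × [Atom ( [Type [Prod [Atom unit]]] )]] × [Atom unit]] => [Type [Prod [Prod [Atom bool]] × [Atom unit]]]]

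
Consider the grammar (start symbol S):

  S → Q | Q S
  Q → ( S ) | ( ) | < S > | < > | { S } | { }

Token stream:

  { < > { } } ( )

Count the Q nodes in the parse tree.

[S [Q { [S [Q < >] [S [Q { }]]] }] [S [Q ( )]]]

4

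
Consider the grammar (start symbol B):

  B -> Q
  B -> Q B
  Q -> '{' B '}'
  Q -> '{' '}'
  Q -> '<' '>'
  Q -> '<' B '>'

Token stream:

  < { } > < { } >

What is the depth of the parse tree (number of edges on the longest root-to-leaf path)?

[B [Q < [B [Q { }]] >] [B [Q < [B [Q { }]] >]]]

5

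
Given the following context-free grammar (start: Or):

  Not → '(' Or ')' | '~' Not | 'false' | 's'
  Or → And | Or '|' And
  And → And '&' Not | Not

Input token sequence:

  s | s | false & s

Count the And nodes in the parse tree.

4

[Or [Or [Or [And [Not s]]] | [And [Not s]]] | [And [And [Not false]] & [Not s]]]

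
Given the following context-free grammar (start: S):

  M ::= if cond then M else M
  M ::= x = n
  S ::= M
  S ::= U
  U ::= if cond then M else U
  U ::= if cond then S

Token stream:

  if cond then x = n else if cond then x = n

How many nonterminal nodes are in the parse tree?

[S [U if cond then [M x = n] else [U if cond then [S [M x = n]]]]]

6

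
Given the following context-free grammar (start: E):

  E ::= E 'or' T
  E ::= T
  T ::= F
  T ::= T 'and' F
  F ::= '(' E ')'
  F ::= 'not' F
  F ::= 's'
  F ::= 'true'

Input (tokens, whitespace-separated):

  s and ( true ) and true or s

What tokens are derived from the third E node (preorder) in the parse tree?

[E [E [T [T [T [F s]] and [F ( [E [T [F true]]] )]] and [F true]]] or [T [F s]]]

true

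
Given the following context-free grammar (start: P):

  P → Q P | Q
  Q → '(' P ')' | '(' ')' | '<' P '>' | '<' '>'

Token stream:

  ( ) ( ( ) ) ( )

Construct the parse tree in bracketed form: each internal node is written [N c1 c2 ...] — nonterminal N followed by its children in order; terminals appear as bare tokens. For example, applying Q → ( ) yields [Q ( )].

[P [Q ( )] [P [Q ( [P [Q ( )]] )] [P [Q ( )]]]]

P
Q P
( ) P
( ) Q P
( ) ( P ) P
( ) ( Q ) P
( ) ( ( ) ) P
( ) ( ( ) ) Q
( ) ( ( ) ) ( )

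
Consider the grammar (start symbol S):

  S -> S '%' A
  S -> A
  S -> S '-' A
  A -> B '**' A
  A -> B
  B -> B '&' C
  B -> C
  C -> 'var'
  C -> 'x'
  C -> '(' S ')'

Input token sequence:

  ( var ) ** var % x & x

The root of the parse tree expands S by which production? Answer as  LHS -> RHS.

[S [S [A [B [C ( [S [A [B [C var]]]] )]] ** [A [B [C var]]]]] % [A [B [B [C x]] & [C x]]]]

S -> S '%' A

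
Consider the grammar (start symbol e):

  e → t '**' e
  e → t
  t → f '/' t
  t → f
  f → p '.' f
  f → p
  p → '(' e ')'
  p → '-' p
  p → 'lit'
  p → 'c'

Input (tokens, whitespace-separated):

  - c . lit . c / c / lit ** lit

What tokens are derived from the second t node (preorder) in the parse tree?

c / lit

[e [t [f [p - [p c]] . [f [p lit] . [f [p c]]]] / [t [f [p c]] / [t [f [p lit]]]]] ** [e [t [f [p lit]]]]]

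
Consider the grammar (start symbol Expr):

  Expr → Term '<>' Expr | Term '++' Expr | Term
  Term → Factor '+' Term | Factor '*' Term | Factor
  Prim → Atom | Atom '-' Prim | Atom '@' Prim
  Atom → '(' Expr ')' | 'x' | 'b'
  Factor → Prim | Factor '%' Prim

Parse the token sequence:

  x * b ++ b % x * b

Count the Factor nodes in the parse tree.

5

[Expr [Term [Factor [Prim [Atom x]]] * [Term [Factor [Prim [Atom b]]]]] ++ [Expr [Term [Factor [Factor [Prim [Atom b]]] % [Prim [Atom x]]] * [Term [Factor [Prim [Atom b]]]]]]]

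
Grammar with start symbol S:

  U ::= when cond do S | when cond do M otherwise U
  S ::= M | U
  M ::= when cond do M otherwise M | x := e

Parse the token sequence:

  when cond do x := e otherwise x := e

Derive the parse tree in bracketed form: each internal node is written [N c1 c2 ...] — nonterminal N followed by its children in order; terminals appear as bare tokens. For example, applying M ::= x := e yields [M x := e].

S
M
when cond do M otherwise M
when cond do x := e otherwise M
when cond do x := e otherwise x := e

[S [M when cond do [M x := e] otherwise [M x := e]]]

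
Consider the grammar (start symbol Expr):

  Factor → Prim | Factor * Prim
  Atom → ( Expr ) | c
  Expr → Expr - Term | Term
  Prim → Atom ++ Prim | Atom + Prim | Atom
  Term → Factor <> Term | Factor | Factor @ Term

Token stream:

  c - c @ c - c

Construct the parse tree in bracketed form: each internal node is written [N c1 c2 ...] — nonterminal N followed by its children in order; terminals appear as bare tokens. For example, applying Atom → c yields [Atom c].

[Expr [Expr [Expr [Term [Factor [Prim [Atom c]]]]] - [Term [Factor [Prim [Atom c]]] @ [Term [Factor [Prim [Atom c]]]]]] - [Term [Factor [Prim [Atom c]]]]]

Expr
Expr - Term
Expr - Term - Term
Term - Term - Term
Factor - Term - Term
Prim - Term - Term
Atom - Term - Term
c - Term - Term
c - Factor @ Term - Term
c - Prim @ Term - Term
c - Atom @ Term - Term
c - c @ Term - Term
c - c @ Factor - Term
c - c @ Prim - Term
c - c @ Atom - Term
c - c @ c - Term
c - c @ c - Factor
c - c @ c - Prim
c - c @ c - Atom
c - c @ c - c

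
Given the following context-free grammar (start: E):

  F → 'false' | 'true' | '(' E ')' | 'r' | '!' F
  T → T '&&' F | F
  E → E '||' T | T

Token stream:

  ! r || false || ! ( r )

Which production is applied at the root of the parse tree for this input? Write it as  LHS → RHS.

E → E '||' T

[E [E [E [T [F ! [F r]]]] || [T [F false]]] || [T [F ! [F ( [E [T [F r]]] )]]]]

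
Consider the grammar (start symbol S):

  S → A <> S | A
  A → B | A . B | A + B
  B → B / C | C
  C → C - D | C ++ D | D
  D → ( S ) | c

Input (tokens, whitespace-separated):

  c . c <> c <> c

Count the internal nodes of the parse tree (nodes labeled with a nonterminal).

[S [A [A [B [C [D c]]]] . [B [C [D c]]]] <> [S [A [B [C [D c]]]] <> [S [A [B [C [D c]]]]]]]

19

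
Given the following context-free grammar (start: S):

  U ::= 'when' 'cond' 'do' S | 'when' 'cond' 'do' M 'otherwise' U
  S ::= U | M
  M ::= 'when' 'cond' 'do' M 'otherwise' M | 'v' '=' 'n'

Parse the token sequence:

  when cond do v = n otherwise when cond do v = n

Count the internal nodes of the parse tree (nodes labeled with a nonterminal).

[S [U when cond do [M v = n] otherwise [U when cond do [S [M v = n]]]]]

6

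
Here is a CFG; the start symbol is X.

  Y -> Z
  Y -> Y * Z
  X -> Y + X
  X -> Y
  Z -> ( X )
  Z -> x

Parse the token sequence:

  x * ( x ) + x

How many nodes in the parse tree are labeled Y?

4

[X [Y [Y [Z x]] * [Z ( [X [Y [Z x]]] )]] + [X [Y [Z x]]]]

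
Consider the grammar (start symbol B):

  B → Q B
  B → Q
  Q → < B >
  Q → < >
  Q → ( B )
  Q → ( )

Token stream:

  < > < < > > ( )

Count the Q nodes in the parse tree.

4

[B [Q < >] [B [Q < [B [Q < >]] >] [B [Q ( )]]]]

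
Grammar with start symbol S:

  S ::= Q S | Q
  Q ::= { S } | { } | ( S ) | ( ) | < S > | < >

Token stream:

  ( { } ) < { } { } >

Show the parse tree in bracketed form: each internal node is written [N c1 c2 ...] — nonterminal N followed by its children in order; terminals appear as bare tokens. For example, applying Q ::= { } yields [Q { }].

[S [Q ( [S [Q { }]] )] [S [Q < [S [Q { }] [S [Q { }]]] >]]]

S
Q S
( S ) S
( Q ) S
( { } ) S
( { } ) Q
( { } ) < S >
( { } ) < Q S >
( { } ) < { } S >
( { } ) < { } Q >
( { } ) < { } { } >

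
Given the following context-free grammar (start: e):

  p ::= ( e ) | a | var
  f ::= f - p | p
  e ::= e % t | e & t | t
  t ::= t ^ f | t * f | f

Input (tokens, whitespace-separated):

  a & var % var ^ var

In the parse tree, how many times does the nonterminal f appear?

4

[e [e [e [t [f [p a]]]] & [t [f [p var]]]] % [t [t [f [p var]]] ^ [f [p var]]]]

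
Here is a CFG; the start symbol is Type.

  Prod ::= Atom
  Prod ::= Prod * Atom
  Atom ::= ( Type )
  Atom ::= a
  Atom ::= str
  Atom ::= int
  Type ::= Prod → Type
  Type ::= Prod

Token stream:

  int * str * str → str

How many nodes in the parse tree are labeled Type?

[Type [Prod [Prod [Prod [Atom int]] * [Atom str]] * [Atom str]] → [Type [Prod [Atom str]]]]

2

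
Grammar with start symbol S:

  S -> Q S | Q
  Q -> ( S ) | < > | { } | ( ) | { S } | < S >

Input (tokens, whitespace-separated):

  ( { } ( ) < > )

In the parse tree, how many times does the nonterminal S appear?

4

[S [Q ( [S [Q { }] [S [Q ( )] [S [Q < >]]]] )]]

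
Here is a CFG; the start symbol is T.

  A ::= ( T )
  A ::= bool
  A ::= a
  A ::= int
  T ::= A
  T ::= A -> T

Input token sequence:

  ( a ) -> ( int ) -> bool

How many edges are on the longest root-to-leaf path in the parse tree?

[T [A ( [T [A a]] )] -> [T [A ( [T [A int]] )] -> [T [A bool]]]]

5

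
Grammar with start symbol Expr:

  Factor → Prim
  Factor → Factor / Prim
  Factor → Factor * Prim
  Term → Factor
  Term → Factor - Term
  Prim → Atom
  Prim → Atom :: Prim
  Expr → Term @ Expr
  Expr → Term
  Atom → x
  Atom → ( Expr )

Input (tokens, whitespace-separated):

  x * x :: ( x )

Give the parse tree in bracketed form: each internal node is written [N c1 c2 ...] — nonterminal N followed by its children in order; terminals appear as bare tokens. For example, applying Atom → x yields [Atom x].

Expr
Term
Factor
Factor * Prim
Prim * Prim
Atom * Prim
x * Prim
x * Atom :: Prim
x * x :: Prim
x * x :: Atom
x * x :: ( Expr )
x * x :: ( Term )
x * x :: ( Factor )
x * x :: ( Prim )
x * x :: ( Atom )
x * x :: ( x )

[Expr [Term [Factor [Factor [Prim [Atom x]]] * [Prim [Atom x] :: [Prim [Atom ( [Expr [Term [Factor [Prim [Atom x]]]]] )]]]]]]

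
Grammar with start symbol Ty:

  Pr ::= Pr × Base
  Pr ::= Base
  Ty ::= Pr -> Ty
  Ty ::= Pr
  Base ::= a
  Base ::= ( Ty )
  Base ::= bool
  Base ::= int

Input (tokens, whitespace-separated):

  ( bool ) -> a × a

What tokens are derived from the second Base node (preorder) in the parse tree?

[Ty [Pr [Base ( [Ty [Pr [Base bool]]] )]] -> [Ty [Pr [Pr [Base a]] × [Base a]]]]

bool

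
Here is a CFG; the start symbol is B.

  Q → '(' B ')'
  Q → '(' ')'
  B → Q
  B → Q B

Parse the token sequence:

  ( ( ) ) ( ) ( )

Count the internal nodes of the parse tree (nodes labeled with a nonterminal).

8

[B [Q ( [B [Q ( )]] )] [B [Q ( )] [B [Q ( )]]]]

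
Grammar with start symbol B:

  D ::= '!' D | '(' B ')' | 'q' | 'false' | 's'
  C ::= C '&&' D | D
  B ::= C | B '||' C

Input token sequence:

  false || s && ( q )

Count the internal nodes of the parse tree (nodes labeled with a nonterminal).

11

[B [B [C [D false]]] || [C [C [D s]] && [D ( [B [C [D q]]] )]]]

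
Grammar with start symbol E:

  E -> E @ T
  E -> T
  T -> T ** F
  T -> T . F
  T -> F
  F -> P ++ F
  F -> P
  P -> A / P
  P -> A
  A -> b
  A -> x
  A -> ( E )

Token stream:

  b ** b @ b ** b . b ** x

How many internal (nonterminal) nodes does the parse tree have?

26

[E [E [T [T [F [P [A b]]]] ** [F [P [A b]]]]] @ [T [T [T [T [F [P [A b]]]] ** [F [P [A b]]]] . [F [P [A b]]]] ** [F [P [A x]]]]]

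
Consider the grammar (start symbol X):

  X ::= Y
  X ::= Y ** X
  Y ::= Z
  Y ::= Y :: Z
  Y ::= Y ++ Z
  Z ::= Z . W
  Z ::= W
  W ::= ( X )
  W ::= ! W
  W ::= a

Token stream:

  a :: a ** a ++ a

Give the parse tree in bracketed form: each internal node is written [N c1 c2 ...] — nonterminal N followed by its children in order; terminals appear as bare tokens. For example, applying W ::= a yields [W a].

[X [Y [Y [Z [W a]]] :: [Z [W a]]] ** [X [Y [Y [Z [W a]]] ++ [Z [W a]]]]]

X
Y ** X
Y :: Z ** X
Z :: Z ** X
W :: Z ** X
a :: Z ** X
a :: W ** X
a :: a ** X
a :: a ** Y
a :: a ** Y ++ Z
a :: a ** Z ++ Z
a :: a ** W ++ Z
a :: a ** a ++ Z
a :: a ** a ++ W
a :: a ** a ++ a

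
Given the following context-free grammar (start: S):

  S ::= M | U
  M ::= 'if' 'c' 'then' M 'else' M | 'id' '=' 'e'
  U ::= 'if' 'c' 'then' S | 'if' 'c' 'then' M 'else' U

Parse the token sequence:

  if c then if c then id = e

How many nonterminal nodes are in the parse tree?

[S [U if c then [S [U if c then [S [M id = e]]]]]]

6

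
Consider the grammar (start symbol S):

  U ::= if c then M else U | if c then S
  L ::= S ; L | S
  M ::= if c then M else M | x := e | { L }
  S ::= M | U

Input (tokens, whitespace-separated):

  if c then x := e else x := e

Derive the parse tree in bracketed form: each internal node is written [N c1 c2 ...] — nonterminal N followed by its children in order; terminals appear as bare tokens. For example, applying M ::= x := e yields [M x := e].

[S [M if c then [M x := e] else [M x := e]]]

S
M
if c then M else M
if c then x := e else M
if c then x := e else x := e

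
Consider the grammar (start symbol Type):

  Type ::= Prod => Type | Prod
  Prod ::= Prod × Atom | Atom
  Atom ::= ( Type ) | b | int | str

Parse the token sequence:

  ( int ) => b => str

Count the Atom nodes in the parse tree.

[Type [Prod [Atom ( [Type [Prod [Atom int]]] )]] => [Type [Prod [Atom b]] => [Type [Prod [Atom str]]]]]

4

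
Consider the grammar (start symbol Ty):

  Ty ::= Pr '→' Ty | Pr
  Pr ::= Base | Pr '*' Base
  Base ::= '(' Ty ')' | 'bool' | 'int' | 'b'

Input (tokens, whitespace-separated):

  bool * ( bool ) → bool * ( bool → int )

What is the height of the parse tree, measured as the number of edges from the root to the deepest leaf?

8

[Ty [Pr [Pr [Base bool]] * [Base ( [Ty [Pr [Base bool]]] )]] → [Ty [Pr [Pr [Base bool]] * [Base ( [Ty [Pr [Base bool]] → [Ty [Pr [Base int]]]] )]]]]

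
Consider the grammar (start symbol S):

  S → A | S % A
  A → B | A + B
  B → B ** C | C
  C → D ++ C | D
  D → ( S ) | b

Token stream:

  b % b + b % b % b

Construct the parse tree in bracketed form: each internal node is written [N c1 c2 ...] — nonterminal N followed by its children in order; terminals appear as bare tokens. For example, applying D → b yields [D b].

[S [S [S [S [A [B [C [D b]]]]] % [A [A [B [C [D b]]]] + [B [C [D b]]]]] % [A [B [C [D b]]]]] % [A [B [C [D b]]]]]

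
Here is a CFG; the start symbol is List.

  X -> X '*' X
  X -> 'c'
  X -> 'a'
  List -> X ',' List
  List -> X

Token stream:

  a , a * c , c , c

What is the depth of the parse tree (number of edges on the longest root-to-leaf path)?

[List [X a] , [List [X [X a] * [X c]] , [List [X c] , [List [X c]]]]]

5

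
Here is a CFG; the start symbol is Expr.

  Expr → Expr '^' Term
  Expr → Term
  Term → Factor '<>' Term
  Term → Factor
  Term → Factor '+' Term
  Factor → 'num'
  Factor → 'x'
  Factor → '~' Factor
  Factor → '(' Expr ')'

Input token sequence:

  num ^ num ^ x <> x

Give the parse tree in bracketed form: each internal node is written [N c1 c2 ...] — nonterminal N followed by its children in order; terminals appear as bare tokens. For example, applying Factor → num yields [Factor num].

Expr
Expr ^ Term
Expr ^ Term ^ Term
Term ^ Term ^ Term
Factor ^ Term ^ Term
num ^ Term ^ Term
num ^ Factor ^ Term
num ^ num ^ Term
num ^ num ^ Factor <> Term
num ^ num ^ x <> Term
num ^ num ^ x <> Factor
num ^ num ^ x <> x

[Expr [Expr [Expr [Term [Factor num]]] ^ [Term [Factor num]]] ^ [Term [Factor x] <> [Term [Factor x]]]]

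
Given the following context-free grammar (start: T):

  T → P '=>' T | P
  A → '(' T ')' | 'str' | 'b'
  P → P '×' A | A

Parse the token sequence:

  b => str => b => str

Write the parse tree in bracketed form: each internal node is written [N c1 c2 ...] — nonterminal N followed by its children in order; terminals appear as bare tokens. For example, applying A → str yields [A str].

[T [P [A b]] => [T [P [A str]] => [T [P [A b]] => [T [P [A str]]]]]]

T
P => T
A => T
b => T
b => P => T
b => A => T
b => str => T
b => str => P => T
b => str => A => T
b => str => b => T
b => str => b => P
b => str => b => A
b => str => b => str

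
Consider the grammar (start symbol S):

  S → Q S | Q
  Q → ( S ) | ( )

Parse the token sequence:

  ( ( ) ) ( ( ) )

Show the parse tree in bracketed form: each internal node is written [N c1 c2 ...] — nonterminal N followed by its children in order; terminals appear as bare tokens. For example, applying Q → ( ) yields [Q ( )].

S
Q S
( S ) S
( Q ) S
( ( ) ) S
( ( ) ) Q
( ( ) ) ( S )
( ( ) ) ( Q )
( ( ) ) ( ( ) )

[S [Q ( [S [Q ( )]] )] [S [Q ( [S [Q ( )]] )]]]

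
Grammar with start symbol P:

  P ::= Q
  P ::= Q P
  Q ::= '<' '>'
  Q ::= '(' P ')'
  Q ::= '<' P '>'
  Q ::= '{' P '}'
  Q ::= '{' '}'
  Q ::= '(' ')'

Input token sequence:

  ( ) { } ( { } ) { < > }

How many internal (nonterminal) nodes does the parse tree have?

12

[P [Q ( )] [P [Q { }] [P [Q ( [P [Q { }]] )] [P [Q { [P [Q < >]] }]]]]]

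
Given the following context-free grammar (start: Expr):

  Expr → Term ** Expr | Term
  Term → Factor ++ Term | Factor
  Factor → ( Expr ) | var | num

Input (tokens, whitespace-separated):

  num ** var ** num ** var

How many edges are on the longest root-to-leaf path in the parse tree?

6

[Expr [Term [Factor num]] ** [Expr [Term [Factor var]] ** [Expr [Term [Factor num]] ** [Expr [Term [Factor var]]]]]]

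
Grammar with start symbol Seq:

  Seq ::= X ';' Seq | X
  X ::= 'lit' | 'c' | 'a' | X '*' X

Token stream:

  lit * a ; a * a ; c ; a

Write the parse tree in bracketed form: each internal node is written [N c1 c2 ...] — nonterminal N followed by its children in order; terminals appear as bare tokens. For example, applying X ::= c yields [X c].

[Seq [X [X lit] * [X a]] ; [Seq [X [X a] * [X a]] ; [Seq [X c] ; [Seq [X a]]]]]

Seq
X ; Seq
X * X ; Seq
lit * X ; Seq
lit * a ; Seq
lit * a ; X ; Seq
lit * a ; X * X ; Seq
lit * a ; a * X ; Seq
lit * a ; a * a ; Seq
lit * a ; a * a ; X ; Seq
lit * a ; a * a ; c ; Seq
lit * a ; a * a ; c ; X
lit * a ; a * a ; c ; a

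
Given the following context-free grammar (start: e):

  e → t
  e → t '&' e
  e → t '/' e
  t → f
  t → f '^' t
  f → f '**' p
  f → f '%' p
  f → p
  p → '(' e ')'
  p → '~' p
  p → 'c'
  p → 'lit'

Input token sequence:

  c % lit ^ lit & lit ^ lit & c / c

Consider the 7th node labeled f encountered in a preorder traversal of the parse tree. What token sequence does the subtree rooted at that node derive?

[e [t [f [f [p c]] % [p lit]] ^ [t [f [p lit]]]] & [e [t [f [p lit]] ^ [t [f [p lit]]]] & [e [t [f [p c]]] / [e [t [f [p c]]]]]]]

c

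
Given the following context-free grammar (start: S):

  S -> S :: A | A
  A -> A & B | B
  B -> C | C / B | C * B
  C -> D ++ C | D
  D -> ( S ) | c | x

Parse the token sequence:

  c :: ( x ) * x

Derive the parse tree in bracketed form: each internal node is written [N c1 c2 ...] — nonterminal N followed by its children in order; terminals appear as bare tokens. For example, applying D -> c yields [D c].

S
S :: A
A :: A
B :: A
C :: A
D :: A
c :: A
c :: B
c :: C * B
c :: D * B
c :: ( S ) * B
c :: ( A ) * B
c :: ( B ) * B
c :: ( C ) * B
c :: ( D ) * B
c :: ( x ) * B
c :: ( x ) * C
c :: ( x ) * D
c :: ( x ) * x

[S [S [A [B [C [D c]]]]] :: [A [B [C [D ( [S [A [B [C [D x]]]]] )]] * [B [C [D x]]]]]]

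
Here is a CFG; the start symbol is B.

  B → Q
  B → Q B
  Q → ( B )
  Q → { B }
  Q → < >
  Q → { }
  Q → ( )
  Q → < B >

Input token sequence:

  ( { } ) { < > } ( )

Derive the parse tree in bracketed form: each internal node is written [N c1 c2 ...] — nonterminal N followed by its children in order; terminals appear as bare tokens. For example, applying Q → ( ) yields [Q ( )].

[B [Q ( [B [Q { }]] )] [B [Q { [B [Q < >]] }] [B [Q ( )]]]]

B
Q B
( B ) B
( Q ) B
( { } ) B
( { } ) Q B
( { } ) { B } B
( { } ) { Q } B
( { } ) { < > } B
( { } ) { < > } Q
( { } ) { < > } ( )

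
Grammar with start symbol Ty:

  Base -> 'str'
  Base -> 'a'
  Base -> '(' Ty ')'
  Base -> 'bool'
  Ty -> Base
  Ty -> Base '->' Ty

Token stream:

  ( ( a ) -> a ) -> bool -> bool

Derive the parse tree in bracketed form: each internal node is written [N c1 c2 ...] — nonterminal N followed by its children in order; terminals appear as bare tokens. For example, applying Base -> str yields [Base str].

[Ty [Base ( [Ty [Base ( [Ty [Base a]] )] -> [Ty [Base a]]] )] -> [Ty [Base bool] -> [Ty [Base bool]]]]

Ty
Base -> Ty
( Ty ) -> Ty
( Base -> Ty ) -> Ty
( ( Ty ) -> Ty ) -> Ty
( ( Base ) -> Ty ) -> Ty
( ( a ) -> Ty ) -> Ty
( ( a ) -> Base ) -> Ty
( ( a ) -> a ) -> Ty
( ( a ) -> a ) -> Base -> Ty
( ( a ) -> a ) -> bool -> Ty
( ( a ) -> a ) -> bool -> Base
( ( a ) -> a ) -> bool -> bool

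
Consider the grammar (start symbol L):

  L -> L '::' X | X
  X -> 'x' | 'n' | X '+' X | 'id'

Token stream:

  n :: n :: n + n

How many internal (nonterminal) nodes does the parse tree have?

[L [L [L [X n]] :: [X n]] :: [X [X n] + [X n]]]

8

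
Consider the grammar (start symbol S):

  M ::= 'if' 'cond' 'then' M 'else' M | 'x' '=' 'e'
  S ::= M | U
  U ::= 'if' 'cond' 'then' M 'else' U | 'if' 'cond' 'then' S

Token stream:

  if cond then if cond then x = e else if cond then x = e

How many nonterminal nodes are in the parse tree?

8

[S [U if cond then [S [U if cond then [M x = e] else [U if cond then [S [M x = e]]]]]]]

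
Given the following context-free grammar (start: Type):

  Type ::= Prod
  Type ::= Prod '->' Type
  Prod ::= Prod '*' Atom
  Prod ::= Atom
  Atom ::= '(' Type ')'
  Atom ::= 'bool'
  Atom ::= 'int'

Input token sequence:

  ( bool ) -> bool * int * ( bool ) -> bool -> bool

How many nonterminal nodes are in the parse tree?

[Type [Prod [Atom ( [Type [Prod [Atom bool]]] )]] -> [Type [Prod [Prod [Prod [Atom bool]] * [Atom int]] * [Atom ( [Type [Prod [Atom bool]]] )]] -> [Type [Prod [Atom bool]] -> [Type [Prod [Atom bool]]]]]]

22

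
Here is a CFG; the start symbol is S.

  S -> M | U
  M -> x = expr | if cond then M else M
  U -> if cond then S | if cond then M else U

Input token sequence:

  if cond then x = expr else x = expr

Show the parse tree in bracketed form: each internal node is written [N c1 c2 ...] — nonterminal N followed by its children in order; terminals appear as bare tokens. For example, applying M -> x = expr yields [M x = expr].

S
M
if cond then M else M
if cond then x = expr else M
if cond then x = expr else x = expr

[S [M if cond then [M x = expr] else [M x = expr]]]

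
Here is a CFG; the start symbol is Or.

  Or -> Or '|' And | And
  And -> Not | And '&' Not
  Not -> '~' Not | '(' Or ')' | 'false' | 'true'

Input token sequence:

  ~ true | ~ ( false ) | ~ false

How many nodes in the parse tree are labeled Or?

4

[Or [Or [Or [And [Not ~ [Not true]]]] | [And [Not ~ [Not ( [Or [And [Not false]]] )]]]] | [And [Not ~ [Not false]]]]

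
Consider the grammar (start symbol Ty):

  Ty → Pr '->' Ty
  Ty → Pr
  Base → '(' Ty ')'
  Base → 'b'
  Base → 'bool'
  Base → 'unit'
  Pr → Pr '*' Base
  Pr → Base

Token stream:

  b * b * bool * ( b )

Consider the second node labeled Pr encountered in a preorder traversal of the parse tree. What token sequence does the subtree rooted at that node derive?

[Ty [Pr [Pr [Pr [Pr [Base b]] * [Base b]] * [Base bool]] * [Base ( [Ty [Pr [Base b]]] )]]]

b * b * bool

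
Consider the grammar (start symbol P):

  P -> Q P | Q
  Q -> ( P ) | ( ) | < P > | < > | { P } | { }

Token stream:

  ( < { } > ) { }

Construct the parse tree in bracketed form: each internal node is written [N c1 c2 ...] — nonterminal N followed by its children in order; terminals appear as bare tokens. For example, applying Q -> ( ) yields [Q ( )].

[P [Q ( [P [Q < [P [Q { }]] >]] )] [P [Q { }]]]

P
Q P
( P ) P
( Q ) P
( < P > ) P
( < Q > ) P
( < { } > ) P
( < { } > ) Q
( < { } > ) { }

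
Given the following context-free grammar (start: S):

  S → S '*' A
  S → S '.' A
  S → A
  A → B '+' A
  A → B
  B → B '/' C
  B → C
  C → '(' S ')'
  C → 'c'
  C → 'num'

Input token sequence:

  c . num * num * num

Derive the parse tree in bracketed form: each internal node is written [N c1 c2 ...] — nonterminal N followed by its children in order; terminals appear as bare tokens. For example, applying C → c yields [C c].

[S [S [S [S [A [B [C c]]]] . [A [B [C num]]]] * [A [B [C num]]]] * [A [B [C num]]]]

S
S * A
S * A * A
S . A * A * A
A . A * A * A
B . A * A * A
C . A * A * A
c . A * A * A
c . B * A * A
c . C * A * A
c . num * A * A
c . num * B * A
c . num * C * A
c . num * num * A
c . num * num * B
c . num * num * C
c . num * num * num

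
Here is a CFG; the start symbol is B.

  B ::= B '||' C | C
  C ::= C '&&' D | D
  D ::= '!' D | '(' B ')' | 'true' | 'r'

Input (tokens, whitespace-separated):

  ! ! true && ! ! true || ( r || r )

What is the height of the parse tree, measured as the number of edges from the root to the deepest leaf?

7

[B [B [C [C [D ! [D ! [D true]]]] && [D ! [D ! [D true]]]]] || [C [D ( [B [B [C [D r]]] || [C [D r]]] )]]]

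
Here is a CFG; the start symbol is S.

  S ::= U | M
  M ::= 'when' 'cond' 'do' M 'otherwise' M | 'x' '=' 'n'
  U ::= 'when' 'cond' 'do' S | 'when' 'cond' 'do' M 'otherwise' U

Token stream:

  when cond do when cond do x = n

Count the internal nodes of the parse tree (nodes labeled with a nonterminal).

6

[S [U when cond do [S [U when cond do [S [M x = n]]]]]]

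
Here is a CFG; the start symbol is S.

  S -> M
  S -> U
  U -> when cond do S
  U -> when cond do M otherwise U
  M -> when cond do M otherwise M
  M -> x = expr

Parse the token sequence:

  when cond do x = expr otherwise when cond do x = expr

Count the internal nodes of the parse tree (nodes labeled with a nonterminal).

6

[S [U when cond do [M x = expr] otherwise [U when cond do [S [M x = expr]]]]]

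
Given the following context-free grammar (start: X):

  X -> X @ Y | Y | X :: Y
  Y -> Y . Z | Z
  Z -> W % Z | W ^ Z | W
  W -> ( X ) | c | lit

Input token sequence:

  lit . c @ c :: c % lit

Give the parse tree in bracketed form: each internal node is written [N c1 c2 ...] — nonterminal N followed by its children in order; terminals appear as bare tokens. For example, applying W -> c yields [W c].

X
X :: Y
X @ Y :: Y
Y @ Y :: Y
Y . Z @ Y :: Y
Z . Z @ Y :: Y
W . Z @ Y :: Y
lit . Z @ Y :: Y
lit . W @ Y :: Y
lit . c @ Y :: Y
lit . c @ Z :: Y
lit . c @ W :: Y
lit . c @ c :: Y
lit . c @ c :: Z
lit . c @ c :: W % Z
lit . c @ c :: c % Z
lit . c @ c :: c % W
lit . c @ c :: c % lit

[X [X [X [Y [Y [Z [W lit]]] . [Z [W c]]]] @ [Y [Z [W c]]]] :: [Y [Z [W c] % [Z [W lit]]]]]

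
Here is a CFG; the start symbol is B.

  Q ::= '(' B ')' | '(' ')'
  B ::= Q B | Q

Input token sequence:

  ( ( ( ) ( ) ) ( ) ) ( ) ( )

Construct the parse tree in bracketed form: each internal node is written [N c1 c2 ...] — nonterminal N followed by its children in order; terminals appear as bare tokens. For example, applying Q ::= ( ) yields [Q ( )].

B
Q B
( B ) B
( Q B ) B
( ( B ) B ) B
( ( Q B ) B ) B
( ( ( ) B ) B ) B
( ( ( ) Q ) B ) B
( ( ( ) ( ) ) B ) B
( ( ( ) ( ) ) Q ) B
( ( ( ) ( ) ) ( ) ) B
( ( ( ) ( ) ) ( ) ) Q B
( ( ( ) ( ) ) ( ) ) ( ) B
( ( ( ) ( ) ) ( ) ) ( ) Q
( ( ( ) ( ) ) ( ) ) ( ) ( )

[B [Q ( [B [Q ( [B [Q ( )] [B [Q ( )]]] )] [B [Q ( )]]] )] [B [Q ( )] [B [Q ( )]]]]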